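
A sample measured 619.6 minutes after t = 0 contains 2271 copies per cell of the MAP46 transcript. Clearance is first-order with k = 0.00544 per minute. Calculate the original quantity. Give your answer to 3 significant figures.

t½ = ln 2 / k = 0.69315 / 0.00544 ≈ 127.42 minutes.
Number of half-lives elapsed: n = 619.6/127.42 ≈ 4.8628.
A₀ = A × 2^n = 2271 × 2^4.8628 = 2271 × 29.097 ≈ 66079 copies per cell.

66100 copies per cell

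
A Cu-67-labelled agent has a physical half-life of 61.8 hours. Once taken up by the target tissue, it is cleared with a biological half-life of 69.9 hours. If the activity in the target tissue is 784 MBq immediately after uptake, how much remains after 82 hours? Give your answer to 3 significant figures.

1/t_eff = 1/t_phys + 1/t_biol = 1/61.8 + 1/69.9 = 0.030487 per hour.
t_eff = 61.8 × 69.9 / (61.8 + 69.9) ≈ 32.8 hours.
Remaining = 784 × (1/2)^(82/32.8) = 784 × (1/2)^2.5 ≈ 138.6 MBq.

139 MBq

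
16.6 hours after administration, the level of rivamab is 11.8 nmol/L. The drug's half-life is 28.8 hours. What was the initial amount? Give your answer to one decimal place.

17.6 nmol/L

Number of half-lives elapsed: n = 16.6/28.8 ≈ 0.57639.
A₀ = A × 2^n = 11.8 × 2^0.57639 = 11.8 × 1.4911 ≈ 17.595 nmol/L.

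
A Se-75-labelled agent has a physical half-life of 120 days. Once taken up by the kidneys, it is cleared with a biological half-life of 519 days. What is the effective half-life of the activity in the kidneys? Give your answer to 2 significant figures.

1/t_eff = 1/t_phys + 1/t_biol = 1/120 + 1/519 = 0.01026 per day.
t_eff = 120 × 519 / (120 + 519) ≈ 97.465 days.

97 days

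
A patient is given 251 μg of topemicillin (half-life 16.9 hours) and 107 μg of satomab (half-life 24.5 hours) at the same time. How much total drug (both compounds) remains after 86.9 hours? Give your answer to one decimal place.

16.3 μg

topemicillin: 251 × (1/2)^(86.9/16.9) = 251 × (1/2)^5.142 ≈ 7.1084 μg.
satomab: 107 × (1/2)^(86.9/24.5) = 107 × (1/2)^3.5469 ≈ 9.1548 μg.
Total = 7.1084 + 9.1548 ≈ 16.263 μg.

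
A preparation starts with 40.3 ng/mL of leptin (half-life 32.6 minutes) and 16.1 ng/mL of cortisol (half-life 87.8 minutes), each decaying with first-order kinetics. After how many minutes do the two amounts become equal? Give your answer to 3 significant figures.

68.6 minutes

Set 40.3·(1/2)^(t/32.6) = 16.1·(1/2)^(t/87.8).
Taking log₂: log₂(40.3/16.1) = t·(1/32.6 − 1/87.8).
log₂(2.5031) = 1.3237; 1/32.6 − 1/87.8 = 0.019285.
t = 1.3237 / 0.019285 ≈ 68.639 minutes.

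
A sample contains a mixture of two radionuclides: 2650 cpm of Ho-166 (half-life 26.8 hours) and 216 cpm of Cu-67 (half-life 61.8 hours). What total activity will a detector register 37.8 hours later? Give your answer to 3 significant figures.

1140 cpm

Ho-166: 2650 × (1/2)^(37.8/26.8) = 2650 × (1/2)^1.4104 ≈ 996.92 cpm.
Cu-67: 216 × (1/2)^(37.8/61.8) = 216 × (1/2)^0.61165 ≈ 141.36 cpm.
Total = 996.92 + 141.36 ≈ 1138.3 cpm.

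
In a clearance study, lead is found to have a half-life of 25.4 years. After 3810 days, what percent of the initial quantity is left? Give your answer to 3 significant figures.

3810 days = 10.4384 years.
n = 10.4384/25.4 ≈ 0.41096 half-lives.
Fraction remaining = (1/2)^0.41096 ≈ 0.75212, i.e. 75.212%.

75.2%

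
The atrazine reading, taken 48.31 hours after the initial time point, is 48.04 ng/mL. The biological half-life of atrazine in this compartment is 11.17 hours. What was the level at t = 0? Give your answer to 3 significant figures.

963 ng/mL

Number of half-lives elapsed: n = 48.31/11.17 ≈ 4.325.
A₀ = A × 2^n = 48.04 × 2^4.325 = 48.04 × 20.042 ≈ 962.83 ng/mL.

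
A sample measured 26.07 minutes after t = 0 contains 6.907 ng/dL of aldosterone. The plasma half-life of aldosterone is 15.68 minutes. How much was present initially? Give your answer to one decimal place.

Number of half-lives elapsed: n = 26.07/15.68 ≈ 1.6626.
A₀ = A × 2^n = 6.907 × 2^1.6626 = 6.907 × 3.1659 ≈ 21.867 ng/dL.

21.9 ng/dL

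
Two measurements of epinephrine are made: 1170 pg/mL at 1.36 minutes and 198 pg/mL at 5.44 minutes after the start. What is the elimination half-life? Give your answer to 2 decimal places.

Over Δt = 5.44 − 1.36 = 4.08 minutes, the level fell by a factor of 1170/198 ≈ 5.9091.
n = log₂(5.9091) ≈ 2.5629 half-lives, so t½ = 4.08/2.5629 ≈ 1.5919 minutes.

1.59 minutes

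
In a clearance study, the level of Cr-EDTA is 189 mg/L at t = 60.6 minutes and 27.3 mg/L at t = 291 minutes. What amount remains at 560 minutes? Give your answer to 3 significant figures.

Over Δt = 291 − 60.6 = 230.4 minutes, the level fell by a factor of 189/27.3 ≈ 6.9231.
n = log₂(6.9231) ≈ 2.7914 half-lives, so t½ = 230.4/2.7914 ≈ 82.539 minutes.
From t = 291 to t = 560: 27.3 × (1/2)^((560−291)/82.539) ≈ 2.8516 mg/L.

2.85 mg/L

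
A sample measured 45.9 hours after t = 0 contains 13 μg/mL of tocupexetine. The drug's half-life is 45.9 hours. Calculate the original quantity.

26 μg/mL

Number of half-lives elapsed: n = 45.9/45.9 ≈ 1.
A₀ = A × 2^n = 13 × 2^1 = 13 × 2 ≈ 26 μg/mL.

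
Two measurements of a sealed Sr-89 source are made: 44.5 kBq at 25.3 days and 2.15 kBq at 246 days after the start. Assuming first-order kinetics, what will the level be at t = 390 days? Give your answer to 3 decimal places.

0.298 kBq

Over Δt = 246 − 25.3 = 220.7 days, the level fell by a factor of 44.5/2.15 ≈ 20.698.
n = log₂(20.698) ≈ 4.3714 half-lives, so t½ = 220.7/4.3714 ≈ 50.487 days.
From t = 246 to t = 390: 2.15 × (1/2)^((390−246)/50.487) ≈ 0.29774 kBq.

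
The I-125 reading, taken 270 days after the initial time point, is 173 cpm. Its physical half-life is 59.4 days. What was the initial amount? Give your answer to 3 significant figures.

4040 cpm

Number of half-lives elapsed: n = 270/59.4 ≈ 4.5455.
A₀ = A × 2^n = 173 × 2^4.5455 = 173 × 23.352 ≈ 4039.8 cpm.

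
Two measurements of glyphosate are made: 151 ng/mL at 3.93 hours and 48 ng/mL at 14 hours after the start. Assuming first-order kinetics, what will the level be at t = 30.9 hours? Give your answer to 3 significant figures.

Over Δt = 14 − 3.93 = 10.07 hours, the level fell by a factor of 151/48 ≈ 3.1458.
n = log₂(3.1458) ≈ 1.6534 half-lives, so t½ = 10.07/1.6534 ≈ 6.0903 hours.
From t = 14 to t = 30.9: 48 × (1/2)^((30.9−14)/6.0903) ≈ 7.0132 ng/mL.

7.01 ng/mL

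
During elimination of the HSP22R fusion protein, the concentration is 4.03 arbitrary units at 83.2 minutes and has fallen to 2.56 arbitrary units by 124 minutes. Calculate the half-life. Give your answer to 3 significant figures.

Over Δt = 124 − 83.2 = 40.8 minutes, the level fell by a factor of 4.03/2.56 ≈ 1.5742.
n = log₂(1.5742) ≈ 0.65464 half-lives, so t½ = 40.8/0.65464 ≈ 62.325 minutes.

62.3 minutes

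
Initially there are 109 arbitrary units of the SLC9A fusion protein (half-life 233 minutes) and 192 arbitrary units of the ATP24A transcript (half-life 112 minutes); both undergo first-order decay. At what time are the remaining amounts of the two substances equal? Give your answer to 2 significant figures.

Set 109·(1/2)^(t/233) = 192·(1/2)^(t/112).
Taking log₂: log₂(109/192) = t·(1/233 − 1/112).
log₂(0.56771) = -0.81678; 1/233 − 1/112 = -0.0046367.
t = -0.81678 / -0.0046367 ≈ 176.15 minutes.

180 minutes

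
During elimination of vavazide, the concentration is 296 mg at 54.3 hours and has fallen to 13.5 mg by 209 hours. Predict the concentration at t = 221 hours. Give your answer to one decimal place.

Over Δt = 209 − 54.3 = 154.7 hours, the level fell by a factor of 296/13.5 ≈ 21.926.
n = log₂(21.926) ≈ 4.4546 half-lives, so t½ = 154.7/4.4546 ≈ 34.728 hours.
From t = 209 to t = 221: 13.5 × (1/2)^((221−209)/34.728) ≈ 10.625 mg.

10.6 mg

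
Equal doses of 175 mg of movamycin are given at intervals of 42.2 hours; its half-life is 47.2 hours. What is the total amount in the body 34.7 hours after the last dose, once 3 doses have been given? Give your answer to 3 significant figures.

192 mg

The 3 doses were given 119.1, 76.9, 34.7 hours ago.
Total = 175·(1/2)^(119.1/47.2) + 175·(1/2)^(76.9/47.2) + 175·(1/2)^(34.7/47.2)
      = 30.44 + 56.57 + 105.13 ≈ 192.14 mg.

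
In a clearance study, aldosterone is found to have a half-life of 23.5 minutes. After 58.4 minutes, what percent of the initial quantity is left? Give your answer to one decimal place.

17.9%

n = 58.4/23.5 ≈ 2.4851 half-lives.
Fraction remaining = (1/2)^2.4851 ≈ 0.17861, i.e. 17.861%.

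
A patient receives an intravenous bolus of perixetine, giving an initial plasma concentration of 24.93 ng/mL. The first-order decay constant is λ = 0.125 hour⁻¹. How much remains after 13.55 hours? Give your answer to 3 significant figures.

t½ = ln 2 / λ = 0.69315 / 0.125 ≈ 5.5452 hours.
Number of half-lives: n = 13.55/5.5452 ≈ 2.4436.
Remaining = 24.93 × (1/2)^2.4436 = 24.93 × 0.18383 ≈ 4.5829 ng/mL.

4.58 ng/mL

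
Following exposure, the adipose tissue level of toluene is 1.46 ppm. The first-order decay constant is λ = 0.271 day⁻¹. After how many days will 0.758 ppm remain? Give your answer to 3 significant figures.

2.42 days

t½ = ln 2 / λ = 0.69315 / 0.271 ≈ 2.5577 days.
Fraction remaining = 0.758/1.46 ≈ 0.51918.
n = log₂(1.46/0.758) = ln(1.9261)/ln 2 ≈ 0.9457 half-lives.
t = n × t½ = 0.9457 × 2.5577 ≈ 2.4188 days.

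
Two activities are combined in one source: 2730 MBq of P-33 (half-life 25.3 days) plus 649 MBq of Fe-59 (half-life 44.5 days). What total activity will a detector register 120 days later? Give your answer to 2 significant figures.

P-33: 2730 × (1/2)^(120/25.3) = 2730 × (1/2)^4.7431 ≈ 101.94 MBq.
Fe-59: 649 × (1/2)^(120/44.5) = 649 × (1/2)^2.6966 ≈ 100.11 MBq.
Total = 101.94 + 100.11 ≈ 202.05 MBq.

200 MBq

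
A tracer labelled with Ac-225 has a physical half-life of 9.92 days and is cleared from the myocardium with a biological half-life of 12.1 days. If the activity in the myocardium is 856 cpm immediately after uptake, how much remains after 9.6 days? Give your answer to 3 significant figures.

253 cpm

1/t_eff = 1/t_phys + 1/t_biol = 1/9.92 + 1/12.1 = 0.18345 per day.
t_eff = 9.92 × 12.1 / (9.92 + 12.1) ≈ 5.451 days.
Remaining = 856 × (1/2)^(9.6/5.451) = 856 × (1/2)^1.7611 ≈ 252.53 cpm.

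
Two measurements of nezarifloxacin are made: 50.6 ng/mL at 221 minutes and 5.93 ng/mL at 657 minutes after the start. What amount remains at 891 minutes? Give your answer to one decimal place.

Over Δt = 657 − 221 = 436 minutes, the level fell by a factor of 50.6/5.93 ≈ 8.5329.
n = log₂(8.5329) ≈ 3.093 half-lives, so t½ = 436/3.093 ≈ 140.96 minutes.
From t = 657 to t = 891: 5.93 × (1/2)^((891−657)/140.96) ≈ 1.8765 ng/mL.

1.9 ng/mL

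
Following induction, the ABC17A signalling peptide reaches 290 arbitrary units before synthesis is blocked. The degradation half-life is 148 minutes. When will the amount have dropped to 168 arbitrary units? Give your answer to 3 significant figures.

117 minutes

Fraction remaining = 168/290 ≈ 0.57931.
n = log₂(290/168) = ln(1.7262)/ln 2 ≈ 0.78759 half-lives.
t = n × t½ = 0.78759 × 148 ≈ 116.56 minutes.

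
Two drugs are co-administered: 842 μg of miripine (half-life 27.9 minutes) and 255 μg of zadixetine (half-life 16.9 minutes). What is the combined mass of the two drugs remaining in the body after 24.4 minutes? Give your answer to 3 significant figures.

553 μg

miripine: 842 × (1/2)^(24.4/27.9) = 842 × (1/2)^0.87455 ≈ 459.25 μg.
zadixetine: 255 × (1/2)^(24.4/16.9) = 255 × (1/2)^1.4438 ≈ 93.738 μg.
Total = 459.25 + 93.738 ≈ 552.98 μg.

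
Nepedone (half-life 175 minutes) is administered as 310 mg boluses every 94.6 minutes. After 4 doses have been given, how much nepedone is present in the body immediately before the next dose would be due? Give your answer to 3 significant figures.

The 4 doses were given 378.4, 283.8, 189.2, 94.6 minutes ago.
Total = 310·(1/2)^(378.4/175) + 310·(1/2)^(283.8/175) + 310·(1/2)^(189.2/175) + 310·(1/2)^(94.6/175)
      = 69.255 + 100.73 + 146.52 + 213.12 ≈ 529.64 mg.

530 mg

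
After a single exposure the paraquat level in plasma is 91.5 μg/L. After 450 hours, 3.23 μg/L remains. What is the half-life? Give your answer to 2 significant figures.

A/A₀ = 3.23/91.5 ≈ 0.035301.
n = log₂(28.328) ≈ 4.8242 half-lives elapsed in 450 hours.
t½ = 450/4.8242 ≈ 93.28 hours.

93 hours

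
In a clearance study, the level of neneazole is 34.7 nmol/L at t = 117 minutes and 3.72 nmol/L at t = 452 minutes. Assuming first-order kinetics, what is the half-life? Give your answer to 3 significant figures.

Over Δt = 452 − 117 = 335 minutes, the level fell by a factor of 34.7/3.72 ≈ 9.328.
n = log₂(9.328) ≈ 3.2216 half-lives, so t½ = 335/3.2216 ≈ 103.99 minutes.

104 minutes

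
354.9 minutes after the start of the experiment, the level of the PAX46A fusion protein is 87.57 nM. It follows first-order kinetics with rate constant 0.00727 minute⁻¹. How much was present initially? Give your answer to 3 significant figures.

1160 nM

t½ = ln 2 / k = 0.69315 / 0.00727 ≈ 95.343 minutes.
Number of half-lives elapsed: n = 354.9/95.343 ≈ 3.7223.
A₀ = A × 2^n = 87.57 × 2^3.7223 = 87.57 × 13.199 ≈ 1155.8 nM.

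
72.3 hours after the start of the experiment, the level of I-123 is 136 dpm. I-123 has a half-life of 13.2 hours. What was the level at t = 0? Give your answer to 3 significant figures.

Number of half-lives elapsed: n = 72.3/13.2 ≈ 5.4773.
A₀ = A × 2^n = 136 × 2^5.4773 = 136 × 44.548 ≈ 6058.5 dpm.

6060 dpm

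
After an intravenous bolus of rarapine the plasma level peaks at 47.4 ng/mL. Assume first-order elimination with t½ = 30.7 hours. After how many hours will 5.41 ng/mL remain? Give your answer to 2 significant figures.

96 hours

Fraction remaining = 5.41/47.4 ≈ 0.11414.
n = log₂(47.4/5.41) = ln(8.7616)/ln 2 ≈ 3.1312 half-lives.
t = n × t½ = 3.1312 × 30.7 ≈ 96.127 hours.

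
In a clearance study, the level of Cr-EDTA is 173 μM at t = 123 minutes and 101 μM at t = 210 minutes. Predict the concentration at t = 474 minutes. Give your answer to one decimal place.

Over Δt = 210 − 123 = 87 minutes, the level fell by a factor of 173/101 ≈ 1.7129.
n = log₂(1.7129) ≈ 0.77642 half-lives, so t½ = 87/0.77642 ≈ 112.05 minutes.
From t = 210 to t = 474: 101 × (1/2)^((474−210)/112.05) ≈ 19.728 μM.

19.7 μM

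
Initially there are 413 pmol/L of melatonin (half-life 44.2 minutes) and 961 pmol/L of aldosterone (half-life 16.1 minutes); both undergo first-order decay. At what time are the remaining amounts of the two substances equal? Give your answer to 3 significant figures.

Set 413·(1/2)^(t/44.2) = 961·(1/2)^(t/16.1).
Taking log₂: log₂(413/961) = t·(1/44.2 − 1/16.1).
log₂(0.42976) = -1.2184; 1/44.2 − 1/16.1 = -0.039487.
t = -1.2184 / -0.039487 ≈ 30.855 minutes.

30.9 minutes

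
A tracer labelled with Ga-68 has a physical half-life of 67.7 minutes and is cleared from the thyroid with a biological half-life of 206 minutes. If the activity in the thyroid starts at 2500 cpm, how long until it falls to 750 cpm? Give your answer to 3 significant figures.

1/t_eff = 1/t_phys + 1/t_biol = 1/67.7 + 1/206 = 0.019625 per minute.
t_eff = 67.7 × 206 / (67.7 + 206) ≈ 50.954 minutes.
n = log₂(2500/750) ≈ 1.737; t = 1.737 × 50.954 ≈ 88.506 minutes.

88.5 minutes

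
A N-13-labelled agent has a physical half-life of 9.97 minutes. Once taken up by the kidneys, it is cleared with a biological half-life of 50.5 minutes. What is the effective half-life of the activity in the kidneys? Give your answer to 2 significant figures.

1/t_eff = 1/t_phys + 1/t_biol = 1/9.97 + 1/50.5 = 0.1201 per minute.
t_eff = 9.97 × 50.5 / (9.97 + 50.5) ≈ 8.3262 minutes.

8.3 minutes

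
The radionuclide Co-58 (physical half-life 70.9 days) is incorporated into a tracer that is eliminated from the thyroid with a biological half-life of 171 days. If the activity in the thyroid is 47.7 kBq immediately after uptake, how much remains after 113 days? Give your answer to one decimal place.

1/t_eff = 1/t_phys + 1/t_biol = 1/70.9 + 1/171 = 0.019952 per day.
t_eff = 70.9 × 171 / (70.9 + 171) ≈ 50.119 days.
Remaining = 47.7 × (1/2)^(113/50.119) = 47.7 × (1/2)^2.2546 ≈ 9.9957 kBq.

10.0 kBq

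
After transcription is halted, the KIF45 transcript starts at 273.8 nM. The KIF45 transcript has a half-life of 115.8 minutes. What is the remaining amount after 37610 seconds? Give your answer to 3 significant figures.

Convert the elapsed time: 37610 seconds = 626.833 minutes.
Number of half-lives: n = 626.833/115.8 ≈ 5.4131.
Remaining = 273.8 × (1/2)^5.4131 = 273.8 × 0.02347 ≈ 6.426 nM.

6.43 nM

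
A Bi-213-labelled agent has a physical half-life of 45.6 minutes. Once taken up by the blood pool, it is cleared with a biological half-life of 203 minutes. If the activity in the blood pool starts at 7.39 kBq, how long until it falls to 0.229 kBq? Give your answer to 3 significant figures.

1/t_eff = 1/t_phys + 1/t_biol = 1/45.6 + 1/203 = 0.026856 per minute.
t_eff = 45.6 × 203 / (45.6 + 203) ≈ 37.236 minutes.
n = log₂(7.39/0.229) ≈ 5.0122; t = 5.0122 × 37.236 ≈ 186.63 minutes.

187 minutes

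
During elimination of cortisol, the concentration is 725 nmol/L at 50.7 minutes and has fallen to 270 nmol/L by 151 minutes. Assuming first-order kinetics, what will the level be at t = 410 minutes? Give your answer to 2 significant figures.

Over Δt = 151 − 50.7 = 100.3 minutes, the level fell by a factor of 725/270 ≈ 2.6852.
n = log₂(2.6852) ≈ 1.425 half-lives, so t½ = 100.3/1.425 ≈ 70.385 minutes.
From t = 151 to t = 410: 270 × (1/2)^((410−151)/70.385) ≈ 21.069 nmol/L.

21 nmol/L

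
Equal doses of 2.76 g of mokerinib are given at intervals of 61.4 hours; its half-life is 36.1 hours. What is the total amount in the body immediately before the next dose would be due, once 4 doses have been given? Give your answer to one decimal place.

The 4 doses were given 245.6, 184.2, 122.8, 61.4 hours ago.
Total = 2.76·(1/2)^(245.6/36.1) + 2.76·(1/2)^(184.2/36.1) + 2.76·(1/2)^(122.8/36.1) + 2.76·(1/2)^(61.4/36.1)
      = 0.024712 + 0.080335 + 0.26116 + 0.849 ≈ 1.2152 g.

1.2 g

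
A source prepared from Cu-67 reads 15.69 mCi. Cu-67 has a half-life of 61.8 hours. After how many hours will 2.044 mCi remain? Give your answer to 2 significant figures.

180 hours

Fraction remaining = 2.044/15.69 ≈ 0.13027.
n = log₂(15.69/2.044) = ln(7.6761)/ln 2 ≈ 2.9404 half-lives.
t = n × t½ = 2.9404 × 61.8 ≈ 181.72 hours.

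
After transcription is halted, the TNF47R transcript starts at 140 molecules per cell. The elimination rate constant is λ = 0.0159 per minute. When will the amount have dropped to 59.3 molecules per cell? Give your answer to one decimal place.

t½ = ln 2 / λ = 0.69315 / 0.0159 ≈ 43.594 minutes.
Fraction remaining = 59.3/140 ≈ 0.42357.
n = log₂(140/59.3) = ln(2.3609)/ln 2 ≈ 1.2393 half-lives.
t = n × t½ = 1.2393 × 43.594 ≈ 54.027 minutes.

54.0 minutes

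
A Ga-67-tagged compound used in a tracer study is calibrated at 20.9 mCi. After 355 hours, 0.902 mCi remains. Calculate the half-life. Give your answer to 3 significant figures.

A/A₀ = 0.902/20.9 ≈ 0.043158.
n = log₂(23.171) ≈ 4.5342 half-lives elapsed in 355 hours.
t½ = 355/4.5342 ≈ 78.293 hours.

78.3 hours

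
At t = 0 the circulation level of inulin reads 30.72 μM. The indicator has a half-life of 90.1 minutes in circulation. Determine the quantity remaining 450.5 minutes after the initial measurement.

Elapsed time is 5 half-lives (450.5/90.1).
Each half-life halves the amount: 30.72 × (1/2)^5 = 30.72/32 = 0.96 μM.

0.96 μM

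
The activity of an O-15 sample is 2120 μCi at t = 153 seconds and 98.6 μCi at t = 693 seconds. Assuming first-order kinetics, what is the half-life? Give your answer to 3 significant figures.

122 seconds

Over Δt = 693 − 153 = 540 seconds, the level fell by a factor of 2120/98.6 ≈ 21.501.
n = log₂(21.501) ≈ 4.4263 half-lives, so t½ = 540/4.4263 ≈ 122 seconds.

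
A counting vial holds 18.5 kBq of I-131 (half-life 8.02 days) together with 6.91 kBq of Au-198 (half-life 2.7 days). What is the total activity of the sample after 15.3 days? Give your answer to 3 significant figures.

I-131: 18.5 × (1/2)^(15.3/8.02) = 18.5 × (1/2)^1.9077 ≈ 4.9305 kBq.
Au-198: 6.91 × (1/2)^(15.3/2.7) = 6.91 × (1/2)^5.6667 ≈ 0.13603 kBq.
Total = 4.9305 + 0.13603 ≈ 5.0665 kBq.

5.07 kBq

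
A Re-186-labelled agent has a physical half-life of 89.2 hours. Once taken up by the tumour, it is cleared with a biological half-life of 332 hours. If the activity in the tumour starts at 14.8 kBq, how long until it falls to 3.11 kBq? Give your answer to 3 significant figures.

158 hours

1/t_eff = 1/t_phys + 1/t_biol = 1/89.2 + 1/332 = 0.014223 per hour.
t_eff = 89.2 × 332 / (89.2 + 332) ≈ 70.31 hours.
n = log₂(14.8/3.11) ≈ 2.2506; t = 2.2506 × 70.31 ≈ 158.24 hours.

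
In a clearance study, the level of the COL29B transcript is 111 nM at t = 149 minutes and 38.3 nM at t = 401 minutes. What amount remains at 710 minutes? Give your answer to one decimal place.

10.4 nM

Over Δt = 401 − 149 = 252 minutes, the level fell by a factor of 111/38.3 ≈ 2.8982.
n = log₂(2.8982) ≈ 1.5351 half-lives, so t½ = 252/1.5351 ≈ 164.15 minutes.
From t = 401 to t = 710: 38.3 × (1/2)^((710−401)/164.15) ≈ 10.388 nM.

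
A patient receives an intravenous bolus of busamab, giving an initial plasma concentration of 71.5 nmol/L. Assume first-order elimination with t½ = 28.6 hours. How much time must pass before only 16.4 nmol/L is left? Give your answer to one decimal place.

60.8 hours

Fraction remaining = 16.4/71.5 ≈ 0.22937.
n = log₂(71.5/16.4) = ln(4.3598)/ln 2 ≈ 2.1242 half-lives.
t = n × t½ = 2.1242 × 28.6 ≈ 60.753 hours.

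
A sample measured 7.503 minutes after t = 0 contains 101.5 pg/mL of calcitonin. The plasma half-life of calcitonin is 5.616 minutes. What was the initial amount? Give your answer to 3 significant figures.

Number of half-lives elapsed: n = 7.503/5.616 ≈ 1.336.
A₀ = A × 2^n = 101.5 × 2^1.336 = 101.5 × 2.5245 ≈ 256.24 pg/mL.

256 pg/mL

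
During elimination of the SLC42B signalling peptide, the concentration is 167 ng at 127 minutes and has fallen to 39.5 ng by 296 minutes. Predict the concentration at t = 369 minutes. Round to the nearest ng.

Over Δt = 296 − 127 = 169 minutes, the level fell by a factor of 167/39.5 ≈ 4.2278.
n = log₂(4.2278) ≈ 2.0799 half-lives, so t½ = 169/2.0799 ≈ 81.253 minutes.
From t = 296 to t = 369: 39.5 × (1/2)^((369−296)/81.253) ≈ 21.191 ng.

21 ng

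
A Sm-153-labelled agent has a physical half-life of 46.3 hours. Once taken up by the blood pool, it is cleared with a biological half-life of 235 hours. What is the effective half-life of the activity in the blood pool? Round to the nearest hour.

1/t_eff = 1/t_phys + 1/t_biol = 1/46.3 + 1/235 = 0.025854 per hour.
t_eff = 46.3 × 235 / (46.3 + 235) ≈ 38.679 hours.

39 hours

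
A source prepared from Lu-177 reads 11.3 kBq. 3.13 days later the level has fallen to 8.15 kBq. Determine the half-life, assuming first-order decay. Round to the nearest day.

A/A₀ = 8.15/11.3 ≈ 0.72124.
n = log₂(1.3865) ≈ 0.47145 half-lives elapsed in 3.13 days.
t½ = 3.13/0.47145 ≈ 6.6391 days.

7 days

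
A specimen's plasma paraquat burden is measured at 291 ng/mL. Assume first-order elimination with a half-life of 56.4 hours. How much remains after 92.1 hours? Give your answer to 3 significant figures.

Number of half-lives: n = 92.1/56.4 ≈ 1.633.
Remaining = 291 × (1/2)^1.633 = 291 × 0.32242 ≈ 93.825 ng/mL.

93.8 ng/mL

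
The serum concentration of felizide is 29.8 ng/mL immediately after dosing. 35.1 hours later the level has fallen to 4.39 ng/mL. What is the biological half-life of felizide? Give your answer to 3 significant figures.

A/A₀ = 4.39/29.8 ≈ 0.14732.
n = log₂(6.7882) ≈ 2.763 half-lives elapsed in 35.1 hours.
t½ = 35.1/2.763 ≈ 12.703 hours.

12.7 hours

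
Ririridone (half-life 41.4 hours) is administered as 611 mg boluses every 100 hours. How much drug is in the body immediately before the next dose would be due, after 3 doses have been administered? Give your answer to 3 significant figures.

140 mg

The 3 doses were given 300, 200, 100 hours ago.
Total = 611·(1/2)^(300/41.4) + 611·(1/2)^(200/41.4) + 611·(1/2)^(100/41.4)
      = 4.0241 + 21.468 + 114.53 ≈ 140.02 mg.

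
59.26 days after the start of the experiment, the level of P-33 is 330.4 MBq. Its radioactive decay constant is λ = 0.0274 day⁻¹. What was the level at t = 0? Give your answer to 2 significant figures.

t½ = ln 2 / λ = 0.69315 / 0.0274 ≈ 25.297 days.
Number of half-lives elapsed: n = 59.26/25.297 ≈ 2.3425.
A₀ = A × 2^n = 330.4 × 2^2.3425 = 330.4 × 5.0719 ≈ 1675.8 MBq.

1700 MBq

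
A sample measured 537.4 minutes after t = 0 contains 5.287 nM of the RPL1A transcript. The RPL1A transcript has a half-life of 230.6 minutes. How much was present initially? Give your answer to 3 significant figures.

Number of half-lives elapsed: n = 537.4/230.6 ≈ 2.3304.
A₀ = A × 2^n = 5.287 × 2^2.3304 = 5.287 × 5.0296 ≈ 26.591 nM.

26.6 nM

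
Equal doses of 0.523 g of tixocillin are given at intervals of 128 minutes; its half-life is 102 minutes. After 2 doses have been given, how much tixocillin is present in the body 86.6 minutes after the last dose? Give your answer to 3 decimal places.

The 2 doses were given 214.6, 86.6 minutes ago.
Total = 0.523·(1/2)^(214.6/102) + 0.523·(1/2)^(86.6/102)
      = 0.12166 + 0.29035 ≈ 0.41201 g.

0.412 g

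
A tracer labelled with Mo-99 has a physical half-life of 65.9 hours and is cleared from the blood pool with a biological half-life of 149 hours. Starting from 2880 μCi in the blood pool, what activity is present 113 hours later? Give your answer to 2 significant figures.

520 μCi

1/t_eff = 1/t_phys + 1/t_biol = 1/65.9 + 1/149 = 0.021886 per hour.
t_eff = 65.9 × 149 / (65.9 + 149) ≈ 45.691 hours.
Remaining = 2880 × (1/2)^(113/45.691) = 2880 × (1/2)^2.4731 ≈ 518.7 μCi.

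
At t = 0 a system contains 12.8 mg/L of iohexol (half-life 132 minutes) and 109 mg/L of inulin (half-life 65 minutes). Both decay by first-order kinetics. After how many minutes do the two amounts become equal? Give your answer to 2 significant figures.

400 minutes

Set 12.8·(1/2)^(t/132) = 109·(1/2)^(t/65).
Taking log₂: log₂(12.8/109) = t·(1/132 − 1/65).
log₂(0.11743) = -3.0901; 1/132 − 1/65 = -0.0078089.
t = -3.0901 / -0.0078089 ≈ 395.72 minutes.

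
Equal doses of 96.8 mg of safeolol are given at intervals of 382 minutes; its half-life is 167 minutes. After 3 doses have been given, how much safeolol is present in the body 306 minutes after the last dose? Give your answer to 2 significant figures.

34 mg

The 3 doses were given 1070, 688, 306 minutes ago.
Total = 96.8·(1/2)^(1070/167) + 96.8·(1/2)^(688/167) + 96.8·(1/2)^(306/167)
      = 1.1406 + 5.5681 + 27.182 ≈ 33.891 mg.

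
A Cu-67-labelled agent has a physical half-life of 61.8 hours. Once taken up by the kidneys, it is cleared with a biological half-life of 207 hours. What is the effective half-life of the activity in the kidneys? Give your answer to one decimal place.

1/t_eff = 1/t_phys + 1/t_biol = 1/61.8 + 1/207 = 0.021012 per hour.
t_eff = 61.8 × 207 / (61.8 + 207) ≈ 47.592 hours.

47.6 hours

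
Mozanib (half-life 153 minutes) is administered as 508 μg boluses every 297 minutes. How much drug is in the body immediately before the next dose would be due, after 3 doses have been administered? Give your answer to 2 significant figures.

The 3 doses were given 891, 594, 297 minutes ago.
Total = 508·(1/2)^(891/153) + 508·(1/2)^(594/153) + 508·(1/2)^(297/153)
      = 8.9703 + 34.448 + 132.29 ≈ 175.7 μg.

180 μg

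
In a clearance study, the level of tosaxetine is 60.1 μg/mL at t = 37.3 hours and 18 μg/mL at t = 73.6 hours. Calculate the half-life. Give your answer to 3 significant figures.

20.9 hours

Over Δt = 73.6 − 37.3 = 36.3 hours, the level fell by a factor of 60.1/18 ≈ 3.3389.
n = log₂(3.3389) ≈ 1.7394 half-lives, so t½ = 36.3/1.7394 ≈ 20.87 hours.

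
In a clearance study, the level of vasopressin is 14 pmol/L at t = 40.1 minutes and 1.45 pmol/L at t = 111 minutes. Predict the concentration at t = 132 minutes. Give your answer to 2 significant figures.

Over Δt = 111 − 40.1 = 70.9 minutes, the level fell by a factor of 14/1.45 ≈ 9.6552.
n = log₂(9.6552) ≈ 3.2713 half-lives, so t½ = 70.9/3.2713 ≈ 21.673 minutes.
From t = 111 to t = 132: 1.45 × (1/2)^((132−111)/21.673) ≈ 0.74078 pmol/L.

0.74 pmol/L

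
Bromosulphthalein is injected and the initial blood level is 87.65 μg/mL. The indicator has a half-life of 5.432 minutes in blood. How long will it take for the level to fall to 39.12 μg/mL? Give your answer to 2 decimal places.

Fraction remaining = 39.12/87.65 ≈ 0.44632.
n = log₂(87.65/39.12) = ln(2.2405)/ln 2 ≈ 1.1638 half-lives.
t = n × t½ = 1.1638 × 5.432 ≈ 6.322 minutes.

6.32 minutes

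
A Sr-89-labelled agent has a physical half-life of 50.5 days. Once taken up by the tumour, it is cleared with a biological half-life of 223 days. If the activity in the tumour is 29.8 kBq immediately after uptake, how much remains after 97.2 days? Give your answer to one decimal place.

1/t_eff = 1/t_phys + 1/t_biol = 1/50.5 + 1/223 = 0.024286 per day.
t_eff = 50.5 × 223 / (50.5 + 223) ≈ 41.176 days.
Remaining = 29.8 × (1/2)^(97.2/41.176) = 29.8 × (1/2)^2.3606 ≈ 5.8023 kBq.

5.8 kBq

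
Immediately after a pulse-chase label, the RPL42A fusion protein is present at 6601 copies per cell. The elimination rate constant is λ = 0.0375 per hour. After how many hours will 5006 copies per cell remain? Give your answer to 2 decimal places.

7.38 hours

t½ = ln 2 / λ = 0.69315 / 0.0375 ≈ 18.484 hours.
Fraction remaining = 5006/6601 ≈ 0.75837.
n = log₂(6601/5006) = ln(1.3186)/ln 2 ≈ 0.39903 half-lives.
t = n × t½ = 0.39903 × 18.484 ≈ 7.3756 hours.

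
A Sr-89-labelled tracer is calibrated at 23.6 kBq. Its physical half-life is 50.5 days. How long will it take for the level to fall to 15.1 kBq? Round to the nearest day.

Fraction remaining = 15.1/23.6 ≈ 0.63983.
n = log₂(23.6/15.1) = ln(1.5629)/ln 2 ≈ 0.64424 half-lives.
t = n × t½ = 0.64424 × 50.5 ≈ 32.534 days.

33 days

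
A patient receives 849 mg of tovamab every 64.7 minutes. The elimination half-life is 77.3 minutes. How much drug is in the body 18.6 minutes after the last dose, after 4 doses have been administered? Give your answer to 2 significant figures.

The 4 doses were given 212.7, 148, 83.3, 18.6 minutes ago.
Total = 849·(1/2)^(212.7/77.3) + 849·(1/2)^(148/77.3) + 849·(1/2)^(83.3/77.3) + 849·(1/2)^(18.6/77.3)
      = 126.06 + 225.19 + 402.26 + 718.58 ≈ 1472.1 mg.

1500 mg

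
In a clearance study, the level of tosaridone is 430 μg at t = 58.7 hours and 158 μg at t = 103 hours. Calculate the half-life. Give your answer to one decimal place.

Over Δt = 103 − 58.7 = 44.3 hours, the level fell by a factor of 430/158 ≈ 2.7215.
n = log₂(2.7215) ≈ 1.4444 half-lives, so t½ = 44.3/1.4444 ≈ 30.67 hours.

30.7 hours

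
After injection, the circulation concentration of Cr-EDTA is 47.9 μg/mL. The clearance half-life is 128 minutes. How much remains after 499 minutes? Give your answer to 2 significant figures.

Number of half-lives: n = 499/128 ≈ 3.8984.
Remaining = 47.9 × (1/2)^3.8984 = 47.9 × 0.067058 ≈ 3.2121 μg/mL.

3.2 μg/mL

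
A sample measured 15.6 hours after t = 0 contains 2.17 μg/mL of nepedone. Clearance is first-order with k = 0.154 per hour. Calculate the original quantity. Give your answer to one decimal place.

t½ = ln 2 / k = 0.69315 / 0.154 ≈ 4.501 hours.
Number of half-lives elapsed: n = 15.6/4.501 ≈ 3.4659.
A₀ = A × 2^n = 2.17 × 2^3.4659 = 2.17 × 11.05 ≈ 23.978 μg/mL.

24.0 μg/mL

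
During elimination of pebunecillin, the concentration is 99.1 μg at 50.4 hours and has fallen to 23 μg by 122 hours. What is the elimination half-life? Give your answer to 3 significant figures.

34.0 hours

Over Δt = 122 − 50.4 = 71.6 hours, the level fell by a factor of 99.1/23 ≈ 4.3087.
n = log₂(4.3087) ≈ 2.1073 half-lives, so t½ = 71.6/2.1073 ≈ 33.978 hours.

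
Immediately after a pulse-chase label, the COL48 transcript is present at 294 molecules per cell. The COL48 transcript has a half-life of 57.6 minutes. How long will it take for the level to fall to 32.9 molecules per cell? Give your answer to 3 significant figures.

Fraction remaining = 32.9/294 ≈ 0.1119.
n = log₂(294/32.9) = ln(8.9362)/ln 2 ≈ 3.1597 half-lives.
t = n × t½ = 3.1597 × 57.6 ≈ 182 minutes.

182 minutes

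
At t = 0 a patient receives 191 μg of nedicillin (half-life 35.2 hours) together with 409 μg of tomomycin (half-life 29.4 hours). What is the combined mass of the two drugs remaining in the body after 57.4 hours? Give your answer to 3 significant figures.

nedicillin: 191 × (1/2)^(57.4/35.2) = 191 × (1/2)^1.6307 ≈ 61.681 μg.
tomomycin: 409 × (1/2)^(57.4/29.4) = 409 × (1/2)^1.9524 ≈ 105.68 μg.
Total = 61.681 + 105.68 ≈ 167.36 μg.

167 μg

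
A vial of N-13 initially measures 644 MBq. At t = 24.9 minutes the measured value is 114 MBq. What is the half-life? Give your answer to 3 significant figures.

A/A₀ = 114/644 ≈ 0.17702.
n = log₂(5.6491) ≈ 2.498 half-lives elapsed in 24.9 minutes.
t½ = 24.9/2.498 ≈ 9.9679 minutes.

9.97 minutes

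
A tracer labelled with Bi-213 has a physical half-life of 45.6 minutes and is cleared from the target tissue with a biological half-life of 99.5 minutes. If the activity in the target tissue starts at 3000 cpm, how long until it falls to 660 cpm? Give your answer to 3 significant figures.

1/t_eff = 1/t_phys + 1/t_biol = 1/45.6 + 1/99.5 = 0.03198 per minute.
t_eff = 45.6 × 99.5 / (45.6 + 99.5) ≈ 31.269 minutes.
n = log₂(3000/660) ≈ 2.1844; t = 2.1844 × 31.269 ≈ 68.306 minutes.

68.3 minutes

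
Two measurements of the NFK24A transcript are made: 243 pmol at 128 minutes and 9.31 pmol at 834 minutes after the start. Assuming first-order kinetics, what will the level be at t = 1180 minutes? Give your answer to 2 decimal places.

1.88 pmol

Over Δt = 834 − 128 = 706 minutes, the level fell by a factor of 243/9.31 ≈ 26.101.
n = log₂(26.101) ≈ 4.706 half-lives, so t½ = 706/4.706 ≈ 150.02 minutes.
From t = 834 to t = 1180: 9.31 × (1/2)^((1180−834)/150.02) ≈ 1.8822 pmol.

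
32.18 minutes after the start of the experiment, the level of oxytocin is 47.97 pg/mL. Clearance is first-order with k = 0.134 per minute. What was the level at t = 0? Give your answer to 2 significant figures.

3600 pg/mL

t½ = ln 2 / k = 0.69315 / 0.134 ≈ 5.1727 minutes.
Number of half-lives elapsed: n = 32.18/5.1727 ≈ 6.2211.
A₀ = A × 2^n = 47.97 × 2^6.2211 = 47.97 × 74.598 ≈ 3578.5 pg/mL.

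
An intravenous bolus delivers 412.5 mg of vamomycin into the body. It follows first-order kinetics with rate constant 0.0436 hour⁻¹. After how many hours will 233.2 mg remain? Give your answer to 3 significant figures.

t½ = ln 2 / λ = 0.69315 / 0.0436 ≈ 15.898 hours.
Fraction remaining = 233.2/412.5 ≈ 0.56533.
n = log₂(412.5/233.2) = ln(1.7689)/ln 2 ≈ 0.82283 half-lives.
t = n × t½ = 0.82283 × 15.898 ≈ 13.081 hours.

13.1 hours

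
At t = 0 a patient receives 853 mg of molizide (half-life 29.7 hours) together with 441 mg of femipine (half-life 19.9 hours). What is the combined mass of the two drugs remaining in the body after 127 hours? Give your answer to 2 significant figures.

molizide: 853 × (1/2)^(127/29.7) = 853 × (1/2)^4.2761 ≈ 44.027 mg.
femipine: 441 × (1/2)^(127/19.9) = 441 × (1/2)^6.3819 ≈ 5.288 mg.
Total = 44.027 + 5.288 ≈ 49.315 mg.

49 mg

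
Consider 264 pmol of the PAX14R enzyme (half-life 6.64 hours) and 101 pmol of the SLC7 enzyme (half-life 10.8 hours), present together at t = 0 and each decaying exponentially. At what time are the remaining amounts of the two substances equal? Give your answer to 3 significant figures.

Set 264·(1/2)^(t/6.64) = 101·(1/2)^(t/10.8).
Taking log₂: log₂(264/101) = t·(1/6.64 − 1/10.8).
log₂(2.6139) = 1.3862; 1/6.64 − 1/10.8 = 0.05801.
t = 1.3862 / 0.05801 ≈ 23.896 hours.

23.9 hours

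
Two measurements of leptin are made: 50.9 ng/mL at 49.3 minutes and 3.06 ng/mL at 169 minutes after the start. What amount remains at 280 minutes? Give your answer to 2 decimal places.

0.23 ng/mL

Over Δt = 169 − 49.3 = 119.7 minutes, the level fell by a factor of 50.9/3.06 ≈ 16.634.
n = log₂(16.634) ≈ 4.0561 half-lives, so t½ = 119.7/4.0561 ≈ 29.511 minutes.
From t = 169 to t = 280: 3.06 × (1/2)^((280−169)/29.511) ≈ 0.22567 ng/mL.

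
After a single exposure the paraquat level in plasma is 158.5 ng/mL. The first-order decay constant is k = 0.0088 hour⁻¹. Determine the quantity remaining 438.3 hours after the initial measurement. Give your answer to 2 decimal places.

t½ = ln 2 / k = 0.69315 / 0.0088 ≈ 78.767 hours.
Number of half-lives: n = 438.3/78.767 ≈ 5.5645.
Remaining = 158.5 × (1/2)^5.5645 = 158.5 × 0.02113 ≈ 3.3492 ng/mL.

3.35 ng/mL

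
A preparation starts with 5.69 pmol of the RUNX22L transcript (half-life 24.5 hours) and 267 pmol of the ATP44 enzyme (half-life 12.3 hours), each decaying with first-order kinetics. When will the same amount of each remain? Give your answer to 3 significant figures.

Set 5.69·(1/2)^(t/24.5) = 267·(1/2)^(t/12.3).
Taking log₂: log₂(5.69/267) = t·(1/24.5 − 1/12.3).
log₂(0.021311) = -5.5523; 1/24.5 − 1/12.3 = -0.040484.
t = -5.5523 / -0.040484 ≈ 137.15 hours.

137 hours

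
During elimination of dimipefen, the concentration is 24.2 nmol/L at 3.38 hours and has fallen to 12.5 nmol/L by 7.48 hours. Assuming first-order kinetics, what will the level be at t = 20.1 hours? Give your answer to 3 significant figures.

1.64 nmol/L

Over Δt = 7.48 − 3.38 = 4.1 hours, the level fell by a factor of 24.2/12.5 ≈ 1.936.
n = log₂(1.936) ≈ 0.95308 half-lives, so t½ = 4.1/0.95308 ≈ 4.3018 hours.
From t = 7.48 to t = 20.1: 12.5 × (1/2)^((20.1−7.48)/4.3018) ≈ 1.6361 nmol/L.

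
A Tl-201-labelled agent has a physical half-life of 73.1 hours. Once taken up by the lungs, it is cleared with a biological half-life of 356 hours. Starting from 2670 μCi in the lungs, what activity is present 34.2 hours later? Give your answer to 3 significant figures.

1/t_eff = 1/t_phys + 1/t_biol = 1/73.1 + 1/356 = 0.016489 per hour.
t_eff = 73.1 × 356 / (73.1 + 356) ≈ 60.647 hours.
Remaining = 2670 × (1/2)^(34.2/60.647) = 2670 × (1/2)^0.56392 ≈ 1806.2 μCi.

1810 μCi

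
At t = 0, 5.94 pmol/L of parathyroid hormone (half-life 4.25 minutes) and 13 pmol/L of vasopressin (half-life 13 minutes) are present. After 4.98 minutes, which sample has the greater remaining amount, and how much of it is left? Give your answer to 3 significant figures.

parathyroid hormone: 5.94 × (1/2)^1.1718 ≈ 2.6366 pmol/L.
vasopressin: 13 × (1/2)^0.38308 ≈ 9.9684 pmol/L.
Vasopressin has more remaining, at ≈ 9.9684 pmol/L.

vasopressin, 9.97 pmol/L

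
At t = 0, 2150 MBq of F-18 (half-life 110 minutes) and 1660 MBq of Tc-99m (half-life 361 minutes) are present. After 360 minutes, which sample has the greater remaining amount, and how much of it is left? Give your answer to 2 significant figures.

F-18: 2150 × (1/2)^3.2727 ≈ 222.46 MBq.
Tc-99m: 1660 × (1/2)^0.99723 ≈ 831.6 MBq.
Tc-99m has more remaining, at ≈ 831.6 MBq.

Tc-99m, 830 MBq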